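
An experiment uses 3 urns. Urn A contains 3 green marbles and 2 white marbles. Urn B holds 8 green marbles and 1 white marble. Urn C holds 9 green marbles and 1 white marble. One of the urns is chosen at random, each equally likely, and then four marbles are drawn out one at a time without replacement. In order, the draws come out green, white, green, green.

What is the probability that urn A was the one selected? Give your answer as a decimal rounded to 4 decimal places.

0.3214

Compute the likelihood of the observed sequence for each case: P(data | urn A) = (3/5)(2/4)(2/3)(1/2) = 1/10; P(data | urn B) = (8/9)(1/8)(7/7)(6/6) = 1/9; P(data | urn C) = (9/10)(1/9)(8/8)(7/7) = 1/10.
Weighting by the prior gives 1/3 · 1/10 = 1/30, 1/3 · 1/9 = 1/27, 1/3 · 1/10 = 1/30; these sum to 14/135.
By Bayes' rule, P(urn A | data) = (1/30) / (14/135) = 9/28.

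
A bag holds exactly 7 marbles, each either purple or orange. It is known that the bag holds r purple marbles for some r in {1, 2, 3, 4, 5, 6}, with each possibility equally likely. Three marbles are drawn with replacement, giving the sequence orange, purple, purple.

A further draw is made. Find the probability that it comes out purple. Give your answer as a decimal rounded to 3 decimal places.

The likelihood of the observed sequence under each hypothesis: P(data | r = 1) = (6/7)(1/7)(1/7) = 0.017493; P(data | r = 2) = (5/7)(2/7)(2/7) = 0.058309; P(data | r = 3) = (4/7)(3/7)(3/7) = 0.10496; P(data | r = 4) = (3/7)(4/7)(4/7) = 0.13994; P(data | r = 5) = (2/7)(5/7)(5/7) = 0.14577; P(data | r = 6) = (1/7)(6/7)(6/7) = 0.10496.
Weighting by the prior gives 1/6 · 0.017493 = 0.0029155, 1/6 · 0.058309 = 0.0097182, 1/6 · 0.10496 = 0.017493, 1/6 · 0.13994 = 0.023324, 1/6 · 0.14577 = 0.024295, 1/6 · 0.10496 = 0.017493; these sum to 0.095238.
Dividing through by the total gives posterior P(r = 1 | data) = 0.030612, P(r = 2 | data) = 0.10204, P(r = 3 | data) = 0.18367, P(r = 4 | data) = 0.2449, P(r = 5 | data) = 0.2551, P(r = 6 | data) = 0.18367.
The predictive probability is P(purple next | data) = (1/7)(0.030612) + (2/7)(0.10204) + (3/7)(0.18367) + (4/7)(0.2449) + (5/7)(0.2551) + (6/7)(0.18367) = 0.59184.

0.592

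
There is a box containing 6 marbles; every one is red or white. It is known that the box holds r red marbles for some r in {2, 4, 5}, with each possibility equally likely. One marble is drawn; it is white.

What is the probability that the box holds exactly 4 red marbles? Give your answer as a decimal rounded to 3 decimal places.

0.286

For each hypothesis, P(data | H) works out to: P(data | r = 2) = (4/6) = 2/3; P(data | r = 4) = (2/6) = 1/3; P(data | r = 5) = (1/6) = 1/6.
The prior-weighted likelihoods are 1/3 · 2/3 = 2/9, 1/3 · 1/3 = 1/9, 1/3 · 1/6 = 1/18; these sum to 7/18.
So P(r = 4 | data) = (1/9) / (7/18) = 2/7.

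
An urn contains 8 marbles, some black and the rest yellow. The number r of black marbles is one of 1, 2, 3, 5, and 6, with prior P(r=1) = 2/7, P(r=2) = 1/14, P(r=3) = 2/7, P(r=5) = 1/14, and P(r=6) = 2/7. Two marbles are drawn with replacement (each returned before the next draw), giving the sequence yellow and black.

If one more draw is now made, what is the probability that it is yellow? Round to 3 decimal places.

0.544

The likelihood of the observed sequence under each hypothesis: P(data | r = 1) = (7/8)(1/8) = 7/64; P(data | r = 2) = (6/8)(2/8) = 3/16; P(data | r = 3) = (5/8)(3/8) = 15/64; P(data | r = 5) = (3/8)(5/8) = 15/64; P(data | r = 6) = (2/8)(6/8) = 3/16.
Weighting by the prior gives 2/7 · 7/64 = 1/32, 1/14 · 3/16 = 3/224, 2/7 · 15/64 = 15/224, 1/14 · 15/64 = 15/896, 2/7 · 3/16 = 3/56; these sum to 163/896.
The posterior is then P(r = 1 | data) = 0.17178, P(r = 2 | data) = 0.07362, P(r = 3 | data) = 0.3681, P(r = 5 | data) = 0.092025, P(r = 6 | data) = 0.29448.
Averaging over the posterior, P(yellow next | data) = (7/8)(0.17178) + (3/4)(0.07362) + (5/8)(0.3681) + (3/8)(0.092025) + (1/4)(0.29448) = 0.54371.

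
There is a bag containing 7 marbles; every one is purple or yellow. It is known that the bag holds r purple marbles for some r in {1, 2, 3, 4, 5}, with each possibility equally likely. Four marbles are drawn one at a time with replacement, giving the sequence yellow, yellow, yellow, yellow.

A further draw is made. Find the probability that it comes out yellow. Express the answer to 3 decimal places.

0.766

The likelihood of the observed sequence under each hypothesis: P(data | r = 1) = (6/7)(6/7)(6/7)(6/7) = 0.53978; P(data | r = 2) = (5/7)(5/7)(5/7)(5/7) = 0.26031; P(data | r = 3) = (4/7)(4/7)(4/7)(4/7) = 0.10662; P(data | r = 4) = (3/7)(3/7)(3/7)(3/7) = 0.033736; P(data | r = 5) = (2/7)(2/7)(2/7)(2/7) = 0.0066639.
The prior-weighted likelihoods are 1/5 · 0.53978 = 0.10796, 1/5 · 0.26031 = 0.052062, 1/5 · 0.10662 = 0.021324, 1/5 · 0.033736 = 0.0067472, 1/5 · 0.0066639 = 0.0013328; summing to 0.18942.
Normalising, the posterior is P(r = 1 | data) = 0.56992, P(r = 2 | data) = 0.27485, P(r = 3 | data) = 0.11258, P(r = 4 | data) = 0.03562, P(r = 5 | data) = 0.0070361.
So P(yellow next | data) = Σ P(yellow next | H) P(H | data) = (6/7)(0.56992) + (5/7)(0.27485) + (4/7)(0.11258) + (3/7)(0.03562) + (2/7)(0.0070361) = 0.76643.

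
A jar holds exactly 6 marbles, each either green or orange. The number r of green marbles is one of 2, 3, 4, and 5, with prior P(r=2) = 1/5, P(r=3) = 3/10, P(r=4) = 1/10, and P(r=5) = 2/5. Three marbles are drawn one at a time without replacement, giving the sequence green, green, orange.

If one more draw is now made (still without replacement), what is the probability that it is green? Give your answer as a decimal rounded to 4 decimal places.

The likelihood of the observed sequence under each hypothesis: P(data | r = 2) = (2/6)(1/5)(4/4) = 1/15; P(data | r = 3) = (3/6)(2/5)(3/4) = 3/20; P(data | r = 4) = (4/6)(3/5)(2/4) = 1/5; P(data | r = 5) = (5/6)(4/5)(1/4) = 1/6.
Multiplying each by its prior: 1/5 · 1/15 = 1/75, 3/10 · 3/20 = 9/200, 1/10 · 1/5 = 1/50, 2/5 · 1/6 = 1/15; these sum to 29/200.
Dividing through by the total gives posterior P(r = 2 | data) = 8/87, P(r = 3 | data) = 9/29, P(r = 4 | data) = 4/29, P(r = 5 | data) = 40/87.
The predictive probability is P(green next | data) = (0)(8/87) + (1/3)(9/29) + (2/3)(4/29) + (1)(40/87) = 19/29.

0.6552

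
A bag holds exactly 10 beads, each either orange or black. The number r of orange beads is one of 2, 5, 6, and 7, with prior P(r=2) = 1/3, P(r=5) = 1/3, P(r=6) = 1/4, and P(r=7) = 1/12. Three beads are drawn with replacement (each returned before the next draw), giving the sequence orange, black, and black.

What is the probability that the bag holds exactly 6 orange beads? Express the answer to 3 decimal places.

0.211

The likelihood of the observed sequence under each hypothesis: P(data | r = 2) = (2/10)(8/10)(8/10) = 0.128; P(data | r = 5) = (5/10)(5/10)(5/10) = 0.125; P(data | r = 6) = (6/10)(4/10)(4/10) = 0.096; P(data | r = 7) = (7/10)(3/10)(3/10) = 0.063.
The prior-weighted likelihoods are 1/3 · 0.128 = 0.042667, 1/3 · 0.125 = 0.041667, 1/4 · 0.096 = 0.024, 1/12 · 0.063 = 0.00525; these sum to 0.11358.
Therefore the posterior P(r = 6 | data) = (0.024) / (0.11358) = 0.2113.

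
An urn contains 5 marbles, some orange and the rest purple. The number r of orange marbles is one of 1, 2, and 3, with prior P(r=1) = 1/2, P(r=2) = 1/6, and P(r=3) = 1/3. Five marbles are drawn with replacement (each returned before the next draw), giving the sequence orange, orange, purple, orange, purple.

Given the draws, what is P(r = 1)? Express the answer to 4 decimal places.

For each hypothesis, P(data | H) works out to: P(data | r = 1) = (1/5)(1/5)(4/5)(1/5)(4/5) = 0.00512; P(data | r = 2) = (2/5)(2/5)(3/5)(2/5)(3/5) = 0.02304; P(data | r = 3) = (3/5)(3/5)(2/5)(3/5)(2/5) = 0.03456.
The prior-weighted likelihoods are 1/2 · 0.00512 = 0.00256, 1/6 · 0.02304 = 0.00384, 1/3 · 0.03456 = 0.01152; these sum to 0.01792.
Therefore the posterior P(r = 1 | data) = (0.00256) / (0.01792) = 0.14286.

0.1429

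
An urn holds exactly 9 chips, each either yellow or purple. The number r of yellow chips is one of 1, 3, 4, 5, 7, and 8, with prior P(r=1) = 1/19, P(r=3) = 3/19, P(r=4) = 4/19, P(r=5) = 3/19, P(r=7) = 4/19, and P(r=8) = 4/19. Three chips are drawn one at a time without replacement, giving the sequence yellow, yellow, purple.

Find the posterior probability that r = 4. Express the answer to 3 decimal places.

0.209

Compute the likelihood of the observed sequence for each case: P(data | r = 1) = (1/9)(0/8) = 0; P(data | r = 3) = (3/9)(2/8)(6/7) = 1/14; P(data | r = 4) = (4/9)(3/8)(5/7) = 5/42; P(data | r = 5) = (5/9)(4/8)(4/7) = 10/63; P(data | r = 7) = (7/9)(6/8)(2/7) = 1/6; P(data | r = 8) = (8/9)(7/8)(1/7) = 1/9.
The prior-weighted likelihoods are 1/19 · 0 = 0, 3/19 · 1/14 = 3/266, 4/19 · 5/42 = 10/399, 3/19 · 10/63 = 10/399, 4/19 · 1/6 = 2/57, 4/19 · 1/9 = 4/171; these sum to 41/342.
By Bayes' rule, P(r = 4 | data) = (10/399) / (41/342) = 60/287.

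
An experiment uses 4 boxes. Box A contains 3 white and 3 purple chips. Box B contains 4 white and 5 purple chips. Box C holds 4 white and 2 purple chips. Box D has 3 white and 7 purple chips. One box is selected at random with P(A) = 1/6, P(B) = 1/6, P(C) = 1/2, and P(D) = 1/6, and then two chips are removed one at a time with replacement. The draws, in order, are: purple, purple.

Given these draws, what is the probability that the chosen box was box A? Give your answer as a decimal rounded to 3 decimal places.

0.181

Compute the likelihood of the observed sequence for each case: P(data | box A) = (3/6)(3/6) = 0.25; P(data | box B) = (5/9)(5/9) = 0.30864; P(data | box C) = (2/6)(2/6) = 0.11111; P(data | box D) = (7/10)(7/10) = 0.49.
The prior-weighted likelihoods are 1/6 · 0.25 = 0.041667, 1/6 · 0.30864 = 0.05144, 1/2 · 0.11111 = 0.055556, 1/6 · 0.49 = 0.081667; these sum to 0.23033.
Therefore the posterior P(box A | data) = (0.041667) / (0.23033) = 0.1809.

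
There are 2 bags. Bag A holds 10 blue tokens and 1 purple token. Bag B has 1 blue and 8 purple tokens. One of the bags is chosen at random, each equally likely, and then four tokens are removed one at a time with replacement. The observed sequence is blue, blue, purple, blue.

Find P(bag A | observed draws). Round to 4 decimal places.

0.9825

Under each hypothesis, the probability of the observed sequence is: P(data | bag A) = (10/11)(10/11)(1/11)(10/11) = 0.068301; P(data | bag B) = (1/9)(1/9)(8/9)(1/9) = 0.0012193.
The prior-weighted likelihoods are 1/2 · 0.068301 = 0.034151, 1/2 · 0.0012193 = 0.00060966; summing to 0.03476.
Hence P(bag A | data) = (0.034151) / (0.03476) = 0.98246.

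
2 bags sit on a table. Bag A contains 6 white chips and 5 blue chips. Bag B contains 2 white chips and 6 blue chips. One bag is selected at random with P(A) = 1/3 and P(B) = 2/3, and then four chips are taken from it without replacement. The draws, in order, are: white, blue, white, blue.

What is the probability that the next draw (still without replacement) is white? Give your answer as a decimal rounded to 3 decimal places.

Compute the likelihood of the observed sequence for each case: P(data | bag A) = (6/11)(5/10)(5/9)(4/8) = 5/66; P(data | bag B) = (2/8)(6/7)(1/6)(5/5) = 1/28.
Multiplying each by its prior: 1/3 · 5/66 = 5/198, 2/3 · 1/28 = 1/42; these sum to 34/693.
Normalising, the posterior is P(bag A | data) = 35/68, P(bag B | data) = 33/68.
The predictive probability is P(white next | data) = (4/7)(35/68) + (0)(33/68) = 5/17.

0.294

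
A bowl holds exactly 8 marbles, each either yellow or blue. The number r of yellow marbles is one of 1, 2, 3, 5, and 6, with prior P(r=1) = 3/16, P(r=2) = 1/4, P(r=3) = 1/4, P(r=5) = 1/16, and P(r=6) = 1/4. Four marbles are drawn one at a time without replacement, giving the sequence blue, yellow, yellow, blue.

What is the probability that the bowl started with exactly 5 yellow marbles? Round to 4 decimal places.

0.1111

Under each hypothesis, the probability of the observed sequence is: P(data | r = 1) = (7/8)(1/7)(0/6) = 0; P(data | r = 2) = (6/8)(2/7)(1/6)(5/5) = 1/28; P(data | r = 3) = (5/8)(3/7)(2/6)(4/5) = 1/14; P(data | r = 5) = (3/8)(5/7)(4/6)(2/5) = 1/14; P(data | r = 6) = (2/8)(6/7)(5/6)(1/5) = 1/28.
Weighting by the prior gives 3/16 · 0 = 0, 1/4 · 1/28 = 1/112, 1/4 · 1/14 = 1/56, 1/16 · 1/14 = 1/224, 1/4 · 1/28 = 1/112; with total 9/224.
By Bayes' rule, P(r = 5 | data) = (1/224) / (9/224) = 1/9.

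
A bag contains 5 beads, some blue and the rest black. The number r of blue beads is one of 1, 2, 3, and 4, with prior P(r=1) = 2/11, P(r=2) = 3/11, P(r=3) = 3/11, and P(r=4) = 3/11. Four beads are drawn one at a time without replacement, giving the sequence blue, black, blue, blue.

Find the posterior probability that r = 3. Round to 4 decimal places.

The likelihood of the observed sequence under each hypothesis: P(data | r = 1) = (1/5)(4/4)(0/3) = 0; P(data | r = 2) = (2/5)(3/4)(1/3)(0/2) = 0; P(data | r = 3) = (3/5)(2/4)(2/3)(1/2) = 1/10; P(data | r = 4) = (4/5)(1/4)(3/3)(2/2) = 1/5.
Multiplying each by its prior: 2/11 · 0 = 0, 3/11 · 0 = 0, 3/11 · 1/10 = 3/110, 3/11 · 1/5 = 3/55; with total 9/110.
Therefore the posterior P(r = 3 | data) = (3/110) / (9/110) = 1/3.

0.3333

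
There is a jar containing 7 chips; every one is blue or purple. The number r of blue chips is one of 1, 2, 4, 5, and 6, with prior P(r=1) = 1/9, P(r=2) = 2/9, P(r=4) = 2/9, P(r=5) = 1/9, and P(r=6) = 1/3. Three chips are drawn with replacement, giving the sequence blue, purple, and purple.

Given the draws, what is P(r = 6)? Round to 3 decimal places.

0.073

For each hypothesis, P(data | H) works out to: P(data | r = 1) = (1/7)(6/7)(6/7) = 0.10496; P(data | r = 2) = (2/7)(5/7)(5/7) = 0.14577; P(data | r = 4) = (4/7)(3/7)(3/7) = 0.10496; P(data | r = 5) = (5/7)(2/7)(2/7) = 0.058309; P(data | r = 6) = (6/7)(1/7)(1/7) = 0.017493.
Weighting by the prior gives 1/9 · 0.10496 = 0.011662, 2/9 · 0.14577 = 0.032394, 2/9 · 0.10496 = 0.023324, 1/9 · 0.058309 = 0.0064788, 1/3 · 0.017493 = 0.0058309; with total 0.079689.
So P(r = 6 | data) = (0.0058309) / (0.079689) = 0.073171.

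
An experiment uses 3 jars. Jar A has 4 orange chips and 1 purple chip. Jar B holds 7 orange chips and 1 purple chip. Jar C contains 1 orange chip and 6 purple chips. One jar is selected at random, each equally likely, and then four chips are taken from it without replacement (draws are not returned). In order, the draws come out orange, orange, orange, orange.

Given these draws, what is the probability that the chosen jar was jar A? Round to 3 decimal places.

Compute the likelihood of the observed sequence for each case: P(data | jar A) = (4/5)(3/4)(2/3)(1/2) = 1/5; P(data | jar B) = (7/8)(6/7)(5/6)(4/5) = 1/2; P(data | jar C) = (1/7)(0/6) = 0.
Multiplying each by its prior: 1/3 · 1/5 = 1/15, 1/3 · 1/2 = 1/6, 1/3 · 0 = 0; with total 7/30.
Therefore the posterior P(jar A | data) = (1/15) / (7/30) = 2/7.

0.286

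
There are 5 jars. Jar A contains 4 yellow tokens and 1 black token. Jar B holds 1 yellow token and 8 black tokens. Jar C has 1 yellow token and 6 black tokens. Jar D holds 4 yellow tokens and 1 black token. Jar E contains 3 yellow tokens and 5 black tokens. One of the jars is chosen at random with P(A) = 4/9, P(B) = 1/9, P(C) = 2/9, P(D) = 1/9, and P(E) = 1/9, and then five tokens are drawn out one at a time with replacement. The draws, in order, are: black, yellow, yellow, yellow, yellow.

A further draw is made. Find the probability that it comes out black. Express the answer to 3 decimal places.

0.214

Under each hypothesis, the probability of the observed sequence is: P(data | jar A) = (1/5)(4/5)(4/5)(4/5)(4/5) = 0.08192; P(data | jar B) = (8/9)(1/9)(1/9)(1/9)(1/9) = 0.00013548; P(data | jar C) = (6/7)(1/7)(1/7)(1/7)(1/7) = 0.00035699; P(data | jar D) = (1/5)(4/5)(4/5)(4/5)(4/5) = 0.08192; P(data | jar E) = (5/8)(3/8)(3/8)(3/8)(3/8) = 0.01236.
Multiplying each by its prior: 4/9 · 0.08192 = 0.036409, 1/9 · 0.00013548 = 1.5053e-05, 2/9 · 0.00035699 = 7.9332e-05, 1/9 · 0.08192 = 0.0091022, 1/9 · 0.01236 = 0.0013733; these sum to 0.046979.
The posterior is then P(jar A | data) = 0.77501, P(jar B | data) = 0.00032043, P(jar C | data) = 0.0016887, P(jar D | data) = 0.19375, P(jar E | data) = 0.029232.
Averaging over the posterior, P(black next | data) = (1/5)(0.77501) + (8/9)(0.00032043) + (6/7)(0.0016887) + (1/5)(0.19375) + (5/8)(0.029232) = 0.21375.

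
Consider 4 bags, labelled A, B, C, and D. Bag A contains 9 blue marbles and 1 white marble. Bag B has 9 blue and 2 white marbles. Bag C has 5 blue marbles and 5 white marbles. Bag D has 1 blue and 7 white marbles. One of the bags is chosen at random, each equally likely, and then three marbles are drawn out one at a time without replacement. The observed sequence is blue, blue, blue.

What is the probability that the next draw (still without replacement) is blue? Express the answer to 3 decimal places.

0.778

Compute the likelihood of the observed sequence for each case: P(data | bag A) = (9/10)(8/9)(7/8) = 0.7; P(data | bag B) = (9/11)(8/10)(7/9) = 0.50909; P(data | bag C) = (5/10)(4/9)(3/8) = 0.083333; P(data | bag D) = (1/8)(0/7) = 0.
Multiplying each by its prior: 1/4 · 0.7 = 0.175, 1/4 · 0.50909 = 0.12727, 1/4 · 0.083333 = 0.020833, 1/4 · 0 = 0; with total 0.32311.
Dividing through by the total gives posterior P(bag A | data) = 0.54162, P(bag B | data) = 0.3939, P(bag C | data) = 0.064478, P(bag D | data) = 0.
Averaging over the posterior, P(blue next | data) = (6/7)(0.54162) + (3/4)(0.3939) + (2/7)(0.064478) = 0.77809.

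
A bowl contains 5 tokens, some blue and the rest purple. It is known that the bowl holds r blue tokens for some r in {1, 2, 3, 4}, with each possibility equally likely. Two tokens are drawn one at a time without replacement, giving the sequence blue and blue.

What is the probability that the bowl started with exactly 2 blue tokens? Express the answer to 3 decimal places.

Under each hypothesis, the probability of the observed sequence is: P(data | r = 1) = (1/5)(0/4) = 0; P(data | r = 2) = (2/5)(1/4) = 1/10; P(data | r = 3) = (3/5)(2/4) = 3/10; P(data | r = 4) = (4/5)(3/4) = 3/5.
Weighting by the prior gives 1/4 · 0 = 0, 1/4 · 1/10 = 1/40, 1/4 · 3/10 = 3/40, 1/4 · 3/5 = 3/20; summing to 1/4.
By Bayes' rule, P(r = 2 | data) = (1/40) / (1/4) = 1/10.

0.100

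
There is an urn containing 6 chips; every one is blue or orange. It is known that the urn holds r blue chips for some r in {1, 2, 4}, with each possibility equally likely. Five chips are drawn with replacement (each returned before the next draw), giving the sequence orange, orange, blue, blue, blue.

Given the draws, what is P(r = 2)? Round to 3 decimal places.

0.313

For each hypothesis, P(data | H) works out to: P(data | r = 1) = (5/6)(5/6)(1/6)(1/6)(1/6) = 0.003215; P(data | r = 2) = (4/6)(4/6)(2/6)(2/6)(2/6) = 0.016461; P(data | r = 4) = (2/6)(2/6)(4/6)(4/6)(4/6) = 0.032922.
Weighting by the prior gives 1/3 · 0.003215 = 0.0010717, 1/3 · 0.016461 = 0.005487, 1/3 · 0.032922 = 0.010974; with total 0.017533.
So P(r = 2 | data) = (0.005487) / (0.017533) = 0.31296.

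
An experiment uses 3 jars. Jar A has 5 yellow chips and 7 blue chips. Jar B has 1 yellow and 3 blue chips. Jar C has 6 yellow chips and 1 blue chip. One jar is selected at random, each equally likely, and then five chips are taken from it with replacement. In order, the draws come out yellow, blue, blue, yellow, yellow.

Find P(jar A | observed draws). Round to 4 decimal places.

Under each hypothesis, the probability of the observed sequence is: P(data | jar A) = (5/12)(7/12)(7/12)(5/12)(5/12) = 0.024615; P(data | jar B) = (1/4)(3/4)(3/4)(1/4)(1/4) = 0.0087891; P(data | jar C) = (6/7)(1/7)(1/7)(6/7)(6/7) = 0.012852.
Weighting by the prior gives 1/3 · 0.024615 = 0.008205, 1/3 · 0.0087891 = 0.0029297, 1/3 · 0.012852 = 0.0042839; these sum to 0.015419.
Therefore the posterior P(jar A | data) = (0.008205) / (0.015419) = 0.53215.

0.5321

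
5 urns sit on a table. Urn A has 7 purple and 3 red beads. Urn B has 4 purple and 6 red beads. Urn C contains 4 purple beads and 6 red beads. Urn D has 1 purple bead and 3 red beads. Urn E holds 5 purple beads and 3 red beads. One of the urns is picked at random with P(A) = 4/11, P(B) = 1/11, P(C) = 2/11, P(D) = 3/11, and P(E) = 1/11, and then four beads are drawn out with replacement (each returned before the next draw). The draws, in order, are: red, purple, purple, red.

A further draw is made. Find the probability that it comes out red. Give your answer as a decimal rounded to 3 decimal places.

0.503

Compute the likelihood of the observed sequence for each case: P(data | urn A) = (3/10)(7/10)(7/10)(3/10) = 0.0441; P(data | urn B) = (6/10)(4/10)(4/10)(6/10) = 0.0576; P(data | urn C) = (6/10)(4/10)(4/10)(6/10) = 0.0576; P(data | urn D) = (3/4)(1/4)(1/4)(3/4) = 0.035156; P(data | urn E) = (3/8)(5/8)(5/8)(3/8) = 0.054932.
Multiplying each by its prior: 4/11 · 0.0441 = 0.016036, 1/11 · 0.0576 = 0.0052364, 2/11 · 0.0576 = 0.010473, 3/11 · 0.035156 = 0.0095881, 1/11 · 0.054932 = 0.0049938; these sum to 0.046327.
The posterior is then P(urn A | data) = 0.34615, P(urn B | data) = 0.11303, P(urn C | data) = 0.22606, P(urn D | data) = 0.20696, P(urn E | data) = 0.10779.
Averaging over the posterior, P(red next | data) = (3/10)(0.34615) + (3/5)(0.11303) + (3/5)(0.22606) + (3/4)(0.20696) + (3/8)(0.10779) = 0.50294.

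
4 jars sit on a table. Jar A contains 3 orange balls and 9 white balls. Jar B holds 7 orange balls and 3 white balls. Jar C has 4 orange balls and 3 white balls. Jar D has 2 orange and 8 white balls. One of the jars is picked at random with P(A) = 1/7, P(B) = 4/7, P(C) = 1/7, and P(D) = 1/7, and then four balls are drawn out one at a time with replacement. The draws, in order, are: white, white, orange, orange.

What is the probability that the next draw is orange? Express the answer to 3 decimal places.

0.578

The likelihood of the observed sequence under each hypothesis: P(data | jar A) = (9/12)(9/12)(3/12)(3/12) = 0.035156; P(data | jar B) = (3/10)(3/10)(7/10)(7/10) = 0.0441; P(data | jar C) = (3/7)(3/7)(4/7)(4/7) = 0.059975; P(data | jar D) = (8/10)(8/10)(2/10)(2/10) = 0.0256.
Multiplying each by its prior: 1/7 · 0.035156 = 0.0050223, 4/7 · 0.0441 = 0.0252, 1/7 · 0.059975 = 0.0085679, 1/7 · 0.0256 = 0.0036571; summing to 0.042447.
The posterior is then P(jar A | data) = 0.11832, P(jar B | data) = 0.59368, P(jar C | data) = 0.20185, P(jar D | data) = 0.086157.
The predictive probability is P(orange next | data) = (1/4)(0.11832) + (7/10)(0.59368) + (4/7)(0.20185) + (1/5)(0.086157) = 0.57773.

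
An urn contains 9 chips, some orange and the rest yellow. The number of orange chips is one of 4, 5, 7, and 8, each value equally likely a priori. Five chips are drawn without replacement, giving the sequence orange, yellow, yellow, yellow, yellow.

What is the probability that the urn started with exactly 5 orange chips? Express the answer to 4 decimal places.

Compute the likelihood of the observed sequence for each case: P(data | r = 4) = (4/9)(5/8)(4/7)(3/6)(2/5) = 2/63; P(data | r = 5) = (5/9)(4/8)(3/7)(2/6)(1/5) = 1/126; P(data | r = 7) = (7/9)(2/8)(1/7)(0/6) = 0; P(data | r = 8) = (8/9)(1/8)(0/7) = 0.
The prior-weighted likelihoods are 1/4 · 2/63 = 1/126, 1/4 · 1/126 = 1/504, 1/4 · 0 = 0, 1/4 · 0 = 0; summing to 5/504.
By Bayes' rule, P(r = 5 | data) = (1/504) / (5/504) = 1/5.

0.2000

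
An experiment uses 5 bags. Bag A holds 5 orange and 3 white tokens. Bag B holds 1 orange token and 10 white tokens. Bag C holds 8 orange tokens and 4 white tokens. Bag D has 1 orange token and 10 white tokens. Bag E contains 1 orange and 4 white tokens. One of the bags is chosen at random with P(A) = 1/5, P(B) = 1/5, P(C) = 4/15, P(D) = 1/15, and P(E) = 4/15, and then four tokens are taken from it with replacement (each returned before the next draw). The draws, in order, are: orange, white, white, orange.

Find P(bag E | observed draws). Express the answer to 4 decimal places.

0.2081

Under each hypothesis, the probability of the observed sequence is: P(data | bag A) = (5/8)(3/8)(3/8)(5/8) = 0.054932; P(data | bag B) = (1/11)(10/11)(10/11)(1/11) = 0.0068301; P(data | bag C) = (8/12)(4/12)(4/12)(8/12) = 0.049383; P(data | bag D) = (1/11)(10/11)(10/11)(1/11) = 0.0068301; P(data | bag E) = (1/5)(4/5)(4/5)(1/5) = 0.0256.
The prior-weighted likelihoods are 1/5 · 0.054932 = 0.010986, 1/5 · 0.0068301 = 0.001366, 4/15 · 0.049383 = 0.013169, 1/15 · 0.0068301 = 0.00045534, 4/15 · 0.0256 = 0.0068267; summing to 0.032803.
So P(bag E | data) = (0.0068267) / (0.032803) = 0.20811.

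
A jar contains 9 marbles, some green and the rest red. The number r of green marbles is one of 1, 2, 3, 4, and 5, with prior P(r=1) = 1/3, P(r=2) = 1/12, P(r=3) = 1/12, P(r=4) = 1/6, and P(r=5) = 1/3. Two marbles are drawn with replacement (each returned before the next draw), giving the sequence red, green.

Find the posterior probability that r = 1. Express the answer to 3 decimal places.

0.174

For each hypothesis, P(data | H) works out to: P(data | r = 1) = (8/9)(1/9) = 8/81; P(data | r = 2) = (7/9)(2/9) = 14/81; P(data | r = 3) = (6/9)(3/9) = 2/9; P(data | r = 4) = (5/9)(4/9) = 20/81; P(data | r = 5) = (4/9)(5/9) = 20/81.
The prior-weighted likelihoods are 1/3 · 8/81 = 8/243, 1/12 · 14/81 = 7/486, 1/12 · 2/9 = 1/54, 1/6 · 20/81 = 10/243, 1/3 · 20/81 = 20/243; summing to 46/243.
Hence P(r = 1 | data) = (8/243) / (46/243) = 4/23.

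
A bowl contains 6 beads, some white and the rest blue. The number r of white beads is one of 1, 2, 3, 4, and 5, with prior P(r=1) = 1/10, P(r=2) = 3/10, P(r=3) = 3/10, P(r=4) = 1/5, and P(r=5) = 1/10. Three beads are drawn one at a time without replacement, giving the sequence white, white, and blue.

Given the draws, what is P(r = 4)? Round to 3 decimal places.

Under each hypothesis, the probability of the observed sequence is: P(data | r = 1) = (1/6)(0/5) = 0; P(data | r = 2) = (2/6)(1/5)(4/4) = 1/15; P(data | r = 3) = (3/6)(2/5)(3/4) = 3/20; P(data | r = 4) = (4/6)(3/5)(2/4) = 1/5; P(data | r = 5) = (5/6)(4/5)(1/4) = 1/6.
The prior-weighted likelihoods are 1/10 · 0 = 0, 3/10 · 1/15 = 1/50, 3/10 · 3/20 = 9/200, 1/5 · 1/5 = 1/25, 1/10 · 1/6 = 1/60; these sum to 73/600.
By Bayes' rule, P(r = 4 | data) = (1/25) / (73/600) = 24/73.

0.329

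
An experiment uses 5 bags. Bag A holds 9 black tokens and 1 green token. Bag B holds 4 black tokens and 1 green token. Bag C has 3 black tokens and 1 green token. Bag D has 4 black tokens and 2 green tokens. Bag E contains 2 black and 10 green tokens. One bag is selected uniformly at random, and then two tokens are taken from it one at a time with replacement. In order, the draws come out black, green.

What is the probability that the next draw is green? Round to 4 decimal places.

The likelihood of the observed sequence under each hypothesis: P(data | bag A) = (9/10)(1/10) = 9/100; P(data | bag B) = (4/5)(1/5) = 4/25; P(data | bag C) = (3/4)(1/4) = 3/16; P(data | bag D) = (4/6)(2/6) = 2/9; P(data | bag E) = (2/12)(10/12) = 5/36.
Weighting by the prior gives 1/5 · 9/100 = 9/500, 1/5 · 4/25 = 4/125, 1/5 · 3/16 = 3/80, 1/5 · 2/9 = 2/45, 1/5 · 5/36 = 1/36; summing to 23/144.
Dividing through by the total gives posterior P(bag A | data) = 0.1127, P(bag B | data) = 0.20035, P(bag C | data) = 0.23478, P(bag D | data) = 0.27826, P(bag E | data) = 0.17391.
Averaging over the posterior, P(green next | data) = (1/10)(0.1127) + (1/5)(0.20035) + (1/4)(0.23478) + (1/3)(0.27826) + (5/6)(0.17391) = 0.34772.

0.3477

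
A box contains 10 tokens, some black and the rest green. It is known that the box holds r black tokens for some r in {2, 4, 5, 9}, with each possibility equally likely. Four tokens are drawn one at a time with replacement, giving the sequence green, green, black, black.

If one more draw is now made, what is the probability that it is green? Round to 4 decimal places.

0.5663

The likelihood of the observed sequence under each hypothesis: P(data | r = 2) = (8/10)(8/10)(2/10)(2/10) = 0.0256; P(data | r = 4) = (6/10)(6/10)(4/10)(4/10) = 0.0576; P(data | r = 5) = (5/10)(5/10)(5/10)(5/10) = 0.0625; P(data | r = 9) = (1/10)(1/10)(9/10)(9/10) = 0.0081.
Multiplying each by its prior: 1/4 · 0.0256 = 0.0064, 1/4 · 0.0576 = 0.0144, 1/4 · 0.0625 = 0.015625, 1/4 · 0.0081 = 0.002025; with total 0.03845.
Normalising, the posterior is P(r = 2 | data) = 0.16645, P(r = 4 | data) = 0.37451, P(r = 5 | data) = 0.40637, P(r = 9 | data) = 0.052666.
Averaging over the posterior, P(green next | data) = (4/5)(0.16645) + (3/5)(0.37451) + (1/2)(0.40637) + (1/10)(0.052666) = 0.56632.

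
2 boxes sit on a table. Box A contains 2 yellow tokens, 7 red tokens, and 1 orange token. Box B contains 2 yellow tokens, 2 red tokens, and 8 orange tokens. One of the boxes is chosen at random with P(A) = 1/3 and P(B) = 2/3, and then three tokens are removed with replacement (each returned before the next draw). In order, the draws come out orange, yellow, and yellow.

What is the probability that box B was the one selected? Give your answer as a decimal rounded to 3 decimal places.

0.903

Compute the likelihood of the observed sequence for each case: P(data | box A) = (1/10)(2/10)(2/10) = 0.004; P(data | box B) = (8/12)(2/12)(2/12) = 0.018519.
Multiplying each by its prior: 1/3 · 0.004 = 0.0013333, 2/3 · 0.018519 = 0.012346; these sum to 0.013679.
By Bayes' rule, P(box B | data) = (0.012346) / (0.013679) = 0.90253.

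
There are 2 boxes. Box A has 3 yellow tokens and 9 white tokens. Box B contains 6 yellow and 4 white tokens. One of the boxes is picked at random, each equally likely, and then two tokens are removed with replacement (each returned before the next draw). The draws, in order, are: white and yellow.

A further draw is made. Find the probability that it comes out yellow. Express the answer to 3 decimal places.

The likelihood of the observed sequence under each hypothesis: P(data | box A) = (9/12)(3/12) = 3/16; P(data | box B) = (4/10)(6/10) = 6/25.
Weighting by the prior gives 1/2 · 3/16 = 3/32, 1/2 · 6/25 = 3/25; these sum to 171/800.
Dividing through by the total gives posterior P(box A | data) = 0.4386, P(box B | data) = 0.5614.
Averaging over the posterior, P(yellow next | data) = (1/4)(0.4386) + (3/5)(0.5614) = 0.44649.

0.446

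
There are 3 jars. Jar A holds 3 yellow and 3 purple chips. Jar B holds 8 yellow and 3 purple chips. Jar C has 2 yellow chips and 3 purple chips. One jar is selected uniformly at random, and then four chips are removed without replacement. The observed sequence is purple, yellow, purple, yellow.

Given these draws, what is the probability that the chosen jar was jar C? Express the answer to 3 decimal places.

For each hypothesis, P(data | H) works out to: P(data | jar A) = (3/6)(3/5)(2/4)(2/3) = 1/10; P(data | jar B) = (3/11)(8/10)(2/9)(7/8) = 7/165; P(data | jar C) = (3/5)(2/4)(2/3)(1/2) = 1/10.
The prior-weighted likelihoods are 1/3 · 1/10 = 1/30, 1/3 · 7/165 = 7/495, 1/3 · 1/10 = 1/30; summing to 8/99.
Therefore the posterior P(jar C | data) = (1/30) / (8/99) = 33/80.

0.413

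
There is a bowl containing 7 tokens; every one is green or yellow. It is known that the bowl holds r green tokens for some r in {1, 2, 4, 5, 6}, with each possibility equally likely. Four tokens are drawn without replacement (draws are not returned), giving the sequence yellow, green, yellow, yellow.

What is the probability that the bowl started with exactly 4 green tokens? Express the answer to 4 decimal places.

Compute the likelihood of the observed sequence for each case: P(data | r = 1) = (6/7)(1/6)(5/5)(4/4) = 1/7; P(data | r = 2) = (5/7)(2/6)(4/5)(3/4) = 1/7; P(data | r = 4) = (3/7)(4/6)(2/5)(1/4) = 1/35; P(data | r = 5) = (2/7)(5/6)(1/5)(0/4) = 0; P(data | r = 6) = (1/7)(6/6)(0/5) = 0.
Weighting by the prior gives 1/5 · 1/7 = 1/35, 1/5 · 1/7 = 1/35, 1/5 · 1/35 = 1/175, 1/5 · 0 = 0, 1/5 · 0 = 0; with total 11/175.
Therefore the posterior P(r = 4 | data) = (1/175) / (11/175) = 1/11.

0.0909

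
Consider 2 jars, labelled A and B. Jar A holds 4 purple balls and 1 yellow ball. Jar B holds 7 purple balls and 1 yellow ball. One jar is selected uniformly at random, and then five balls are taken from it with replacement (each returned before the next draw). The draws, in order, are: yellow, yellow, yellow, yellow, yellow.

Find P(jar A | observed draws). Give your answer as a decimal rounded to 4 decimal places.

0.9129

For each hypothesis, P(data | H) works out to: P(data | jar A) = (1/5)(1/5)(1/5)(1/5)(1/5) = 0.00032; P(data | jar B) = (1/8)(1/8)(1/8)(1/8)(1/8) = 3.0518e-05.
Multiplying each by its prior: 1/2 · 0.00032 = 0.00016, 1/2 · 3.0518e-05 = 1.5259e-05; these sum to 0.00017526.
Hence P(jar A | data) = (0.00016) / (0.00017526) = 0.91294.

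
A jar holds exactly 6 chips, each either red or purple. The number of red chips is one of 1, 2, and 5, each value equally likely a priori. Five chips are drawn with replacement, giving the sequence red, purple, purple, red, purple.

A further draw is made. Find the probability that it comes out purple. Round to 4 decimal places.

The likelihood of the observed sequence under each hypothesis: P(data | r = 1) = (1/6)(5/6)(5/6)(1/6)(5/6) = 0.016075; P(data | r = 2) = (2/6)(4/6)(4/6)(2/6)(4/6) = 0.032922; P(data | r = 5) = (5/6)(1/6)(1/6)(5/6)(1/6) = 0.003215.
Weighting by the prior gives 1/3 · 0.016075 = 0.0053584, 1/3 · 0.032922 = 0.010974, 1/3 · 0.003215 = 0.0010717; with total 0.017404.
Dividing through by the total gives posterior P(r = 1 | data) = 0.30788, P(r = 2 | data) = 0.63054, P(r = 5 | data) = 0.061576.
Averaging over the posterior, P(purple next | data) = (5/6)(0.30788) + (2/3)(0.63054) + (1/6)(0.061576) = 0.68719.

0.6872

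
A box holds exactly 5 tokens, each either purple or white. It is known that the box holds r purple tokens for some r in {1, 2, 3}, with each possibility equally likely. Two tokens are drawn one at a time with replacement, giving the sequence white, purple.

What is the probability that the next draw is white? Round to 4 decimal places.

For each hypothesis, P(data | H) works out to: P(data | r = 1) = (4/5)(1/5) = 4/25; P(data | r = 2) = (3/5)(2/5) = 6/25; P(data | r = 3) = (2/5)(3/5) = 6/25.
Weighting by the prior gives 1/3 · 4/25 = 4/75, 1/3 · 6/25 = 2/25, 1/3 · 6/25 = 2/25; with total 16/75.
Normalising, the posterior is P(r = 1 | data) = 1/4, P(r = 2 | data) = 3/8, P(r = 3 | data) = 3/8.
Averaging over the posterior, P(white next | data) = (4/5)(1/4) + (3/5)(3/8) + (2/5)(3/8) = 23/40.

0.5750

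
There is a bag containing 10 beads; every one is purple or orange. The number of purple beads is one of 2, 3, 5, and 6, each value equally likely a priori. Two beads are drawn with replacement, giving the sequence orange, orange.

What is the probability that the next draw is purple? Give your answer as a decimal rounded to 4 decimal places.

0.3221

Under each hypothesis, the probability of the observed sequence is: P(data | r = 2) = (8/10)(8/10) = 16/25; P(data | r = 3) = (7/10)(7/10) = 49/100; P(data | r = 5) = (5/10)(5/10) = 1/4; P(data | r = 6) = (4/10)(4/10) = 4/25.
The prior-weighted likelihoods are 1/4 · 16/25 = 4/25, 1/4 · 49/100 = 49/400, 1/4 · 1/4 = 1/16, 1/4 · 4/25 = 1/25; summing to 77/200.
Normalising, the posterior is P(r = 2 | data) = 32/77, P(r = 3 | data) = 7/22, P(r = 5 | data) = 25/154, P(r = 6 | data) = 8/77.
So P(purple next | data) = Σ P(purple next | H) P(H | data) = (1/5)(32/77) + (3/10)(7/22) + (1/2)(25/154) + (3/5)(8/77) = 124/385.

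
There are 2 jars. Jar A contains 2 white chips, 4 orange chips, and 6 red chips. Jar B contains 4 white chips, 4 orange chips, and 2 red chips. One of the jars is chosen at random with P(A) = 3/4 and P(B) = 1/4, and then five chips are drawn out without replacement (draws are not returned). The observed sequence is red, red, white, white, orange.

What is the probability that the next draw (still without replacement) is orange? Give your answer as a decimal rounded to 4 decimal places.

0.4792

Under each hypothesis, the probability of the observed sequence is: P(data | jar A) = (6/12)(5/11)(2/10)(1/9)(4/8) = 0.0025253; P(data | jar B) = (2/10)(1/9)(4/8)(3/7)(4/6) = 0.0031746.
Multiplying each by its prior: 3/4 · 0.0025253 = 0.0018939, 1/4 · 0.0031746 = 0.00079365; summing to 0.0026876.
Dividing through by the total gives posterior P(jar A | data) = 0.7047, P(jar B | data) = 0.2953.
Averaging over the posterior, P(orange next | data) = (3/7)(0.7047) + (3/5)(0.2953) = 0.47919.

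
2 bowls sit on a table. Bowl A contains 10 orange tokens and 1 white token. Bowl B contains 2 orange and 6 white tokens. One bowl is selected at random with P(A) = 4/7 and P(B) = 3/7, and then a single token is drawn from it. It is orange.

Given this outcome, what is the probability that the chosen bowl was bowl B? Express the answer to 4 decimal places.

Compute the likelihood of this draw for each case: P(data | bowl A) = (10/11) = 10/11; P(data | bowl B) = (2/8) = 1/4.
The prior-weighted likelihoods are 4/7 · 10/11 = 40/77, 3/7 · 1/4 = 3/28; with total 193/308.
By Bayes' rule, P(bowl B | data) = (3/28) / (193/308) = 33/193.

0.1710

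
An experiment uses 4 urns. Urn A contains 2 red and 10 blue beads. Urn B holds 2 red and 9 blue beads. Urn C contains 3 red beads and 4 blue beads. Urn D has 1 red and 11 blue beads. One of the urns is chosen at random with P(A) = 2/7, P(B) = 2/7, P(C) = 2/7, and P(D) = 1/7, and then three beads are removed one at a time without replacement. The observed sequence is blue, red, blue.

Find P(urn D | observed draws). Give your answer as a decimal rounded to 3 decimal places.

0.084

Under each hypothesis, the probability of the observed sequence is: P(data | urn A) = (10/12)(2/11)(9/10) = 0.13636; P(data | urn B) = (9/11)(2/10)(8/9) = 0.14545; P(data | urn C) = (4/7)(3/6)(3/5) = 0.17143; P(data | urn D) = (11/12)(1/11)(10/10) = 0.083333.
Multiplying each by its prior: 2/7 · 0.13636 = 0.038961, 2/7 · 0.14545 = 0.041558, 2/7 · 0.17143 = 0.04898, 1/7 · 0.083333 = 0.011905; these sum to 0.1414.
Therefore the posterior P(urn D | data) = (0.011905) / (0.1414) = 0.08419.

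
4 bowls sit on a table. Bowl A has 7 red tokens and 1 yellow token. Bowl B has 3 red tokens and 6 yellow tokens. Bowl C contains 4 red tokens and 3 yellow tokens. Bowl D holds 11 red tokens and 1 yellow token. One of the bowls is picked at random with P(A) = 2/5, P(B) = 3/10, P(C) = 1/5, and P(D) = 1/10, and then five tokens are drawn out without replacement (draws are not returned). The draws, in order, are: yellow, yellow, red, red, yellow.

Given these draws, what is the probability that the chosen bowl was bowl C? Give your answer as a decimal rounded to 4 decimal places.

Compute the likelihood of the observed sequence for each case: P(data | bowl A) = (1/8)(0/7) = 0; P(data | bowl B) = (6/9)(5/8)(3/7)(2/6)(4/5) = 1/21; P(data | bowl C) = (3/7)(2/6)(4/5)(3/4)(1/3) = 1/35; P(data | bowl D) = (1/12)(0/11) = 0.
Weighting by the prior gives 2/5 · 0 = 0, 3/10 · 1/21 = 1/70, 1/5 · 1/35 = 1/175, 1/10 · 0 = 0; with total 1/50.
By Bayes' rule, P(bowl C | data) = (1/175) / (1/50) = 2/7.

0.2857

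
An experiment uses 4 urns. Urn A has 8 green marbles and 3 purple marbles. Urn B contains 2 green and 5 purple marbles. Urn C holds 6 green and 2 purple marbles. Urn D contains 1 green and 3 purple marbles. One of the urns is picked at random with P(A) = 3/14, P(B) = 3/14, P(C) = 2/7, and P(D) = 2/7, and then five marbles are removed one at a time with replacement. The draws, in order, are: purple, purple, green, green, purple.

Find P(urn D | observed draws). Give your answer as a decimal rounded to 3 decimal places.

0.402

Compute the likelihood of the observed sequence for each case: P(data | urn A) = (3/11)(3/11)(8/11)(8/11)(3/11) = 0.01073; P(data | urn B) = (5/7)(5/7)(2/7)(2/7)(5/7) = 0.02975; P(data | urn C) = (2/8)(2/8)(6/8)(6/8)(2/8) = 0.0087891; P(data | urn D) = (3/4)(3/4)(1/4)(1/4)(3/4) = 0.026367.
The prior-weighted likelihoods are 3/14 · 0.01073 = 0.0022992, 3/14 · 0.02975 = 0.0063749, 2/7 · 0.0087891 = 0.0025112, 2/7 · 0.026367 = 0.0075335; with total 0.018719.
Hence P(urn D | data) = (0.0075335) / (0.018719) = 0.40246.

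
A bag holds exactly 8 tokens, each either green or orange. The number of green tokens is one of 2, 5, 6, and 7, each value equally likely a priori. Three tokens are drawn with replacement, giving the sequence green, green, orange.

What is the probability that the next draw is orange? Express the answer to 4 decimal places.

0.3193

Compute the likelihood of the observed sequence for each case: P(data | r = 2) = (2/8)(2/8)(6/8) = 0.046875; P(data | r = 5) = (5/8)(5/8)(3/8) = 0.14648; P(data | r = 6) = (6/8)(6/8)(2/8) = 0.14062; P(data | r = 7) = (7/8)(7/8)(1/8) = 0.095703.
Multiplying each by its prior: 1/4 · 0.046875 = 0.011719, 1/4 · 0.14648 = 0.036621, 1/4 · 0.14062 = 0.035156, 1/4 · 0.095703 = 0.023926; these sum to 0.10742.
Dividing through by the total gives posterior P(r = 2 | data) = 0.10909, P(r = 5 | data) = 0.34091, P(r = 6 | data) = 0.32727, P(r = 7 | data) = 0.22273.
So P(orange next | data) = Σ P(orange next | H) P(H | data) = (3/4)(0.10909) + (3/8)(0.34091) + (1/4)(0.32727) + (1/8)(0.22273) = 0.31932.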